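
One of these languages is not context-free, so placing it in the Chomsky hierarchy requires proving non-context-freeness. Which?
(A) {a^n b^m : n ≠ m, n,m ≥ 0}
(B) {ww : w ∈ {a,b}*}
(B) {ww : w ∈ {a,b}*}

(B) {ww : w ∈ {a,b}*} requires the CFL pumping lemma.

- {a^n b^m : n ≠ m, n,m ≥ 0} is context-free (but not regular)
  • Can be shown non-regular with the regular pumping lemma
  • After pumping a's, we can make n = m

- {ww : w ∈ {a,b}*} is NOT context-free
  • Requires the CFL pumping lemma to prove
  • Even a PDA cannot compare two arbitrary halves symbol by symbol; CFL pumping on a^p b^p a^p b^p fails

The CFL pumping lemma is "stronger" in that it can prove non-membership
in the larger class of context-free languages.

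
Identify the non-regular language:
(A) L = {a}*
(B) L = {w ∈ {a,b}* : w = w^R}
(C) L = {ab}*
(B) {w ∈ {a,b}* : w = w^R}

(B) L = {w ∈ {a,b}* : w = w^R} is NOT regular.

The pumping lemma can be used to prove this:
After pumping, the string is no longer symmetric

The other languages are regular because they can be recognized by finite automata.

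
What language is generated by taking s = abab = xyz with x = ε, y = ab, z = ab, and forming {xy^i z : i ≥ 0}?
{xy^i z : i ≥ 0} = {(ab)^(i+1) : i ≥ 0} = {ab, abab, ababab, ...}

With x = ε, y = ab, z = ab: Pumping 'ab' gives strings of alternating a's and b's.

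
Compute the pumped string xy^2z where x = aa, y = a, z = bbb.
aaaabbb

Given x = 'aa', y = 'a', z = 'bbb' and i = 2:

xy^2z = x + y·y·...·y (2 times) + z
       = 'aa' + 'a'^2 + 'bbb'
       = 'aa' + 'aa' + 'bbb'
       = 'aaaabbb'

The pumped string is 'aaaabbb' with length 7.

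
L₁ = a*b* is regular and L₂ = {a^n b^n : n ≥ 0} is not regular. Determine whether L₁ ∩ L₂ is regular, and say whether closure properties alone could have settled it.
No — L₁ ∩ L₂ is not regular.

Every string a^n b^n already lies in a*b*, so L₁ ∩ L₂ = {a^n b^n : n ≥ 0} = L₂ itself, which is the standard non-regular language (pump s = a^p b^p).

Note that the bare facts "L₁ regular, L₂ non-regular" do not settle the question by themselves: the closure of regular languages under ∪, ∩, complement and difference applies only when BOTH operands are regular. With a non-regular operand the result can come out regular or non-regular depending on the specific languages, so one has to work out L₁ ∩ L₂ for this particular pair, as above.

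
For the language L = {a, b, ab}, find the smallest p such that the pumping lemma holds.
p = 3

For a finite language L, the pumping lemma holds vacuously if p > max|s| for s ∈ L.

The longest string in L = {a, b, ab} has length 2.
If p = 3, then no string s ∈ L has |s| ≥ p, so the condition is vacuously true.

The minimum pumping length is p = 3.

Why no smaller p works: for any p ≤ 2, the longest string s ∈ L has |s| = 2 ≥ p, so it would
have to be pumpable; but pumping up (i = 2, 3, ...) produces ever longer strings, which cannot all lie in the
finite language L. So the pumping property fails for every p ≤ 2.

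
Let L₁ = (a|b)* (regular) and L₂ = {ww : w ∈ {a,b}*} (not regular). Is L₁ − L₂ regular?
No — L₁ − L₂ is not regular.

L₁ − L₂ is the complement of {ww} within {a,b}*. If it were regular, its complement {ww} would be regular as well (regular languages are closed under complement) — contradiction. So L₁ − L₂ is not regular.

Note that the bare facts "L₁ regular, L₂ non-regular" do not settle the question by themselves: the closure of regular languages under ∪, ∩, complement and difference applies only when BOTH operands are regular. With a non-regular operand the result can come out regular or non-regular depending on the specific languages, so one has to work out L₁ − L₂ for this particular pair, as above.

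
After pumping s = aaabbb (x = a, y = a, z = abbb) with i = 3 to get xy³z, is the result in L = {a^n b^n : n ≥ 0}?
No

xy³z = a · aaa · abbb = aaaaabbb.
aaaaabbb has 5 a's and 3 b's; 5 ≠ 3, so it is not in L.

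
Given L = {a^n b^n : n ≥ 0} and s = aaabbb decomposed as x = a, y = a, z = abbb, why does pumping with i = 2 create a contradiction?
xy²z = aaaabbb ∉ L

Pumping with i = 2 replaces y = a by y² = aa:
- Original: s = xyz = aaabbb; aaabbb = a^3 b^3 has equal counts (3 = 3), so it is in L
- Pumped: xy²z = a · aa · abbb = aaaabbb
- aaaabbb has 4 a's and 3 b's; 4 ≠ 3, so it is not in L

The pumping lemma would require xy²z ∈ L, so this decomposition yields a contradiction.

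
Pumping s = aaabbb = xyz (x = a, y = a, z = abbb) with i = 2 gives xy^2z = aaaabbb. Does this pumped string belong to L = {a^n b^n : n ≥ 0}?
No

xy²z = a · aa · abbb = aaaabbb.
aaaabbb has 4 a's and 3 b's; 4 ≠ 3, so it is not in L.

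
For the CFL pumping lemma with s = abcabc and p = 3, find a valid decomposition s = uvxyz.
u='ab', v='c', x='a', y='b', z='c'

For s = abcabc with pumping length p = 3:

One valid decomposition:
- u = 'ab'
- v = 'c'
- x = 'a'
- y = 'b'
- z = 'c'

Verification:
- uvxyz = 'ab' + 'c' + 'a' + 'b' + 'c' = abcabc ✓
- |vxy| = |'cab'| = 3 ≤ 3 ✓
- |vy| = |'cb'| = 2 > 0 ✓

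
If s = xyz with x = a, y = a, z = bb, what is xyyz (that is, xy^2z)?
aaabb

Given x = 'a', y = 'a', z = 'bb' and i = 2:

xy^2z = x + y·y·...·y (2 times) + z
       = 'a' + 'a'^2 + 'bb'
       = 'a' + 'aa' + 'bb'
       = 'aaabb'

The pumped string is 'aaabb' with length 5.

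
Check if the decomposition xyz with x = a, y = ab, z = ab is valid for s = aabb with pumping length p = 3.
Violated: xyz = s

The decomposition x = a, y = ab, z = ab for s = aabb with p = 3
violates the constraint: xyz = s

xyz = 'a' + 'ab' + 'ab' = 'aabab' ≠ 'aabb' = s. The decomposition doesn't reconstruct s.

Pumping lemma constraints:
1. xyz = s (decomposition is valid)
2. |xy| ≤ p
3. |y| > 0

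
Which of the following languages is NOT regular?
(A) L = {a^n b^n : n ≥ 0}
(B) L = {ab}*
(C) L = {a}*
(A) {a^n b^n : n ≥ 0}

(A) L = {a^n b^n : n ≥ 0} is NOT regular.

The pumping lemma can be used to prove this:
After pumping, the number of a's and b's become unequal

The other languages are regular because they can be recognized by finite automata.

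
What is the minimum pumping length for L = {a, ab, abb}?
p = 4

For a finite language L, the pumping lemma holds vacuously if p > max|s| for s ∈ L.

The longest string in L = {a, ab, abb} has length 3.
If p = 4, then no string s ∈ L has |s| ≥ p, so the condition is vacuously true.

The minimum pumping length is p = 4.

Why no smaller p works: for any p ≤ 3, the longest string s ∈ L has |s| = 3 ≥ p, so it would
have to be pumpable; but pumping up (i = 2, 3, ...) produces ever longer strings, which cannot all lie in the
finite language L. So the pumping property fails for every p ≤ 3.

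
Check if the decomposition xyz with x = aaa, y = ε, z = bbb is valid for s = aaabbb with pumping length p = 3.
Violated: |y| > 0

The decomposition x = aaa, y = ε, z = bbb for s = aaabbb with p = 3
violates the constraint: |y| > 0

|y| = 0, but the pumping lemma requires |y| > 0 (y must be non-empty).

Pumping lemma constraints:
1. xyz = s (decomposition is valid)
2. |xy| ≤ p
3. |y| > 0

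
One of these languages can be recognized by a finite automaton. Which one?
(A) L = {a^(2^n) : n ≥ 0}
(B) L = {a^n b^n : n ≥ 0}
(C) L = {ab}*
(C) {ab}*

(C) L = {ab}* is regular.

This can be recognized by a finite automaton (DFA/NFA).
Regular expressions like {ab}* define regular languages.

The other choices are not regular:
- {a^n b^n : n ≥ 0}: After pumping, the number of a's and b's become unequal
- {a^(2^n) : n ≥ 0}: After pumping, length is no longer a power of 2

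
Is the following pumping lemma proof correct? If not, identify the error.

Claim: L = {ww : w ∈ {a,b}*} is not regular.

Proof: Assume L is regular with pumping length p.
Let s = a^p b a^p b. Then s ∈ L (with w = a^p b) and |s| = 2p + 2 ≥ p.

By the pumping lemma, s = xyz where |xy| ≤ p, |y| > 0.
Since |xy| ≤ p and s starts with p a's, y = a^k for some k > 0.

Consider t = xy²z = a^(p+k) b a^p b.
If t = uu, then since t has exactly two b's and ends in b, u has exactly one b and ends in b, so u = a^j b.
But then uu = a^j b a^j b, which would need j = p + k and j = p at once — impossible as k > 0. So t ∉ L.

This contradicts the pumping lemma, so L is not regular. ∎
The proof is correct.

This proof is valid because:
1. s = a^p b a^p b is in L and is chosen in terms of p, so |s| ≥ p holds for every p
2. The decomposition analysis is correct: |xy| ≤ p forces y to lie inside the leading a's
3. The contradiction is valid: the argument shows a^(p+k) b a^p b cannot be split into two equal halves
4. The conclusion follows logically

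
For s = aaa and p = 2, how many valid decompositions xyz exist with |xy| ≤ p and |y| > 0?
3

For s = 'aaa' with pumping length p = 2:

Constraints: |xy| ≤ 2, |y| > 0

Valid decompositions (|xy| ≤ p, |y| ≥ 1):
  • x='', y='a', z='aa'
  • x='a', y='a', z='a'
  • x='', y='aa', z='a'

Total count: 3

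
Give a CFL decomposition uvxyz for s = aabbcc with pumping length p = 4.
u='a', v='a', x='bb', y='c', z='c'

For s = aabbcc with pumping length p = 4:

One valid decomposition:
- u = 'a'
- v = 'a'
- x = 'bb'
- y = 'c'
- z = 'c'

Verification:
- uvxyz = 'a' + 'a' + 'bb' + 'c' + 'c' = aabbcc ✓
- |vxy| = |'abbc'| = 4 ≤ 4 ✓
- |vy| = |'ac'| = 2 > 0 ✓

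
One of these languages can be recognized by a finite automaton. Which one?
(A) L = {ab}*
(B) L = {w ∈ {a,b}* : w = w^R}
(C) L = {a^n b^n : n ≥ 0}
(A) {ab}*

(A) L = {ab}* is regular.

This can be recognized by a finite automaton (DFA/NFA).
Regular expressions like {ab}* define regular languages.

The other choices are not regular:
- {w ∈ {a,b}* : w = w^R}: After pumping, the string is no longer symmetric
- {a^n b^n : n ≥ 0}: After pumping, the number of a's and b's become unequal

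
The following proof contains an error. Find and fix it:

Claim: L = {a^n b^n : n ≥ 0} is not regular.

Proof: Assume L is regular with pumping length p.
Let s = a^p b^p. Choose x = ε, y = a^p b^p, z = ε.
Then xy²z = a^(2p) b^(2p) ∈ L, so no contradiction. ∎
Error: The decomposition violates |xy| ≤ p. With y = a^p b^p, |xy| = |y| = 2p > p. (The proof also miscomputes xy²z, which would be a^p b^p a^p b^p rather than a^(2p) b^(2p), and it wrongly treats one harmless decomposition as settling the matter — the prover does not get to choose the decomposition.)

Correction: The pumping lemma requires |xy| ≤ p, and the argument must handle every decomposition satisfying |xy| ≤ p, |y| ≥ 1. Since s starts with p a's, any such y consists only of a's, say y = a^k with k ≥ 1. Then xy²z = a^(p+k) b^p has unequal numbers of a's and b's, so xy²z ∉ L — the required contradiction.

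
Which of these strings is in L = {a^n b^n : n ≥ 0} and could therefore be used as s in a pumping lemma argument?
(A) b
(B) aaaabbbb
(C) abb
(B) aaaabbbb

The pumping lemma is applied to a string s that lies in L, so first check membership of each option:
- (A) b has 0 a's and 1 b's; 0 ≠ 1, so it is not in L ✗
- (B) aaaabbbb = a^4 b^4 has equal counts (4 = 4), so it is in L ✓
- (C) abb has 1 a's and 2 b's; 1 ≠ 2, so it is not in L ✗

Only (B) aaaabbbb is in L, so it is the only candidate that could play the role of s.
(In a complete proof one picks s in terms of the pumping length p so that |s| ≥ p is guaranteed; a fixed string like aaaabbbb illustrates the shape of such an s.)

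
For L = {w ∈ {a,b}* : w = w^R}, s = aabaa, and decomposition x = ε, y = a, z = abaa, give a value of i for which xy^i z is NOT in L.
i = 0

xy⁰z = ε · ε · abaa = abaa; abaa reversed is aaba ≠ abaa, so it is not a palindrome and is not in L.
(Other choices also work, e.g. i = 2, 3; only i = 1 is guaranteed to stay in L since xy¹z = s.)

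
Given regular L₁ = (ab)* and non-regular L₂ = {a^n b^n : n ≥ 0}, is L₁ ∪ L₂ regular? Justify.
No — L₁ ∪ L₂ is not regular.

Let U = (ab)* ∪ {a^n b^n}. If U were regular, then U ∩ aa*bb* would be regular (closure under intersection with a regular language). But (ab)* ∩ aa*bb* = {ab} and {a^n b^n} ∩ aa*bb* = {a^n b^n : n ≥ 1}, so U ∩ aa*bb* = {a^n b^n : n ≥ 1}, which is not regular. Hence U is not regular.

Note that the bare facts "L₁ regular, L₂ non-regular" do not settle the question by themselves: the closure of regular languages under ∪, ∩, complement and difference applies only when BOTH operands are regular. With a non-regular operand the result can come out regular or non-regular depending on the specific languages, so one has to work out L₁ ∪ L₂ for this particular pair, as above.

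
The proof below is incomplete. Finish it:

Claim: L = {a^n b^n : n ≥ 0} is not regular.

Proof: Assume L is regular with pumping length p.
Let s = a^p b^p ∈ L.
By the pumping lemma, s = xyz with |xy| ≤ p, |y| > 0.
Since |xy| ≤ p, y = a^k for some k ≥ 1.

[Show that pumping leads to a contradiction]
Consider xy²z = a^(p+k) b^p.

Since k ≥ 1, we have p + k > p.
So xy²z has more a's than b's: (p+k) a's vs p b's.
This means xy²z ∉ L because a^n b^n requires equal counts.

This contradicts the pumping lemma which states xy²z ∈ L.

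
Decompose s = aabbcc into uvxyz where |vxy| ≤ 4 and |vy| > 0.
u='a', v='a', x='bb', y='c', z='c'

For s = aabbcc with pumping length p = 4:

One valid decomposition:
- u = 'a'
- v = 'a'
- x = 'bb'
- y = 'c'
- z = 'c'

Verification:
- uvxyz = 'a' + 'a' + 'bb' + 'c' + 'c' = aabbcc ✓
- |vxy| = |'abbc'| = 4 ≤ 4 ✓
- |vy| = |'ac'| = 2 > 0 ✓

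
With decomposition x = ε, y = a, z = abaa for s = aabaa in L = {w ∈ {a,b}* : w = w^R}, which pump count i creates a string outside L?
i = 2

xy²z = ε · aa · abaa = aaabaa; aaabaa reversed is aabaaa ≠ aaabaa, so it is not a palindrome and is not in L.
(Other choices also work, e.g. i = 0, 3; only i = 1 is guaranteed to stay in L since xy¹z = s.)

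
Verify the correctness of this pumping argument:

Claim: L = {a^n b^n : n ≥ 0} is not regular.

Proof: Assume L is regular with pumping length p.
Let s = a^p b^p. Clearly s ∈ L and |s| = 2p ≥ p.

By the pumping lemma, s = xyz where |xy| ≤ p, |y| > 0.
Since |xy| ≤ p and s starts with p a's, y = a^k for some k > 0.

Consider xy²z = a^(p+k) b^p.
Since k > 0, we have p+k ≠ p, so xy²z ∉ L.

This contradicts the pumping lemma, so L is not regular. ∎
The proof is correct.

This proof is valid because:
1. The string s = a^p b^p is correctly in L
2. The decomposition analysis is correct: y must consist only of a's
3. The contradiction is valid: pumping increases a's but not b's
4. The conclusion follows logically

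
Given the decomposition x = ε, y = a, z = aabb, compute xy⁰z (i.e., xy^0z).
aabb

Given x = '', y = 'a', z = 'aabb' and i = 0:

xy^0z = x + y·y·...·y (0 times) + z
       = '' + 'a'^0 + 'aabb'
       = '' + '' + 'aabb'
       = 'aabb'

The pumped string is 'aabb' with length 4.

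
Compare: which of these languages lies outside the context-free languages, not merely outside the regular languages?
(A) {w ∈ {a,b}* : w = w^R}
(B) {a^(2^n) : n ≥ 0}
(B) {a^(2^n) : n ≥ 0}

(B) {a^(2^n) : n ≥ 0} requires the CFL pumping lemma.

- {w ∈ {a,b}* : w = w^R} is context-free (but not regular)
  • Can be shown non-regular with the regular pumping lemma
  • After pumping, the string is no longer symmetric

- {a^(2^n) : n ≥ 0} is NOT context-free
  • Requires the CFL pumping lemma to prove
  • Gaps between powers of 2 grow exponentially

The CFL pumping lemma is "stronger" in that it can prove non-membership
in the larger class of context-free languages.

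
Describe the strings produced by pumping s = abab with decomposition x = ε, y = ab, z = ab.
{xy^i z : i ≥ 0} = {(ab)^(i+1) : i ≥ 0} = {ab, abab, ababab, ...}

With x = ε, y = ab, z = ab: Pumping 'ab' gives strings of alternating a's and b's.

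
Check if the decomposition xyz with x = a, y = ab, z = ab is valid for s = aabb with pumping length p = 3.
Violated: xyz = s

The decomposition x = a, y = ab, z = ab for s = aabb with p = 3
violates the constraint: xyz = s

xyz = 'a' + 'ab' + 'ab' = 'aabab' ≠ 'aabb' = s. The decomposition doesn't reconstruct s.

Pumping lemma constraints:
1. xyz = s (decomposition is valid)
2. |xy| ≤ p
3. |y| > 0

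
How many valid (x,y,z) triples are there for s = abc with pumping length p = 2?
3

For s = 'abc' with pumping length p = 2:

Constraints: |xy| ≤ 2, |y| > 0

Valid decompositions (|xy| ≤ p, |y| ≥ 1):
  • x='', y='a', z='bc'
  • x='a', y='b', z='c'
  • x='', y='ab', z='c'

Total count: 3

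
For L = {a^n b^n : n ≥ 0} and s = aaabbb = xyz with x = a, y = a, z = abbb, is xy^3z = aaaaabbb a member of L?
No

xy³z = a · aaa · abbb = aaaaabbb.
aaaaabbb has 5 a's and 3 b's; 5 ≠ 3, so it is not in L.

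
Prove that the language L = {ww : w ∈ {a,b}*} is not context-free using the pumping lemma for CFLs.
Assume for contradiction that L is context-free, and let p ≥ 1 be the pumping length given by the pumping lemma for CFLs.
Choose s = a^p b^p a^p b^p. Then s ∈ L (take w = a^p b^p) and |s| = 4p ≥ p.
By the CFL pumping lemma, s = uvxyz for some u, v, x, y, z with |vxy| ≤ p, |vy| ≥ 1, and uv^i xy^i z ∈ L for every i ≥ 0.

Write s as four blocks A₁ B₁ A₂ B₂ with A₁ = A₂ = a^p and B₁ = B₂ = b^p. Since |vxy| ≤ p, the window vxy lies inside at most two adjacent blocks. Take i = 0 and let t = uxz, so |t| = 4p − |vy| with 1 ≤ |vy| ≤ p. If |t| is odd, t ∉ L immediately, so assume |vy| is even (hence |vy| ≥ 2) and |t|/2 = 2p − |vy|/2, which satisfies p ≤ |t|/2 ≤ 2p − 1.

Case 1 (vxy inside A₁B₁): t = a^(p−j) b^(p−l) a^p b^p with j + l = |vy|. The second half of t has length < 2p, so it is a suffix of the trailing a^p b^p and ends in b; the first half is a^(p−j) b^(p−l) a^((j+l)/2), which ends in a because (j+l)/2 ≥ 1. The halves differ, so t ∉ L.

Case 2 (vxy inside B₁A₂, straddling the middle): t = a^p b^(p−j) a^(p−l) b^p with j + l = |vy|. If t = ww, then w is a prefix of t of length ≥ p, so w begins with a^p; and w is a suffix of t of length ≥ p, so w ends with b^p. That forces |w| ≥ 2p, contradicting |w| = |t|/2 ≤ 2p − 1. So t ∉ L.

Case 3 (vxy inside A₂B₂): t = a^p b^p a^(p−j) b^(p−l) with j + l = |vy|. The first half of t is a prefix of a^p b^p, so it begins with a; the second half is b^((j+l)/2) a^(p−j) b^(p−l), which begins with b. The halves differ, so t ∉ L.

In every case uv⁰xy⁰z = uxz ∉ L.

This contradicts the CFL pumping lemma, which requires uv^i xy^i z ∈ L for all i ≥ 0.
Hence L = {ww : w ∈ {a,b}*} is not context-free. ∎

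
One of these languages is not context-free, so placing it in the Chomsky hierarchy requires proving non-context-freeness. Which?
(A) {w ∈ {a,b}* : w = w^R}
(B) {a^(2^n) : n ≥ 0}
(B) {a^(2^n) : n ≥ 0}

(B) {a^(2^n) : n ≥ 0} requires the CFL pumping lemma.

- {w ∈ {a,b}* : w = w^R} is context-free (but not regular)
  • Can be shown non-regular with the regular pumping lemma
  • After pumping, the string is no longer symmetric

- {a^(2^n) : n ≥ 0} is NOT context-free
  • Requires the CFL pumping lemma to prove
  • Gaps between powers of 2 grow exponentially

The CFL pumping lemma is "stronger" in that it can prove non-membership
in the larger class of context-free languages.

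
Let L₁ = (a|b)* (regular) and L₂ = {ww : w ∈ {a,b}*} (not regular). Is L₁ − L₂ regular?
No — L₁ − L₂ is not regular.

L₁ − L₂ is the complement of {ww} within {a,b}*. If it were regular, its complement {ww} would be regular as well (regular languages are closed under complement) — contradiction. So L₁ − L₂ is not regular.

Note that the bare facts "L₁ regular, L₂ non-regular" do not settle the question by themselves: the closure of regular languages under ∪, ∩, complement and difference applies only when BOTH operands are regular. With a non-regular operand the result can come out regular or non-regular depending on the specific languages, so one has to work out L₁ − L₂ for this particular pair, as above.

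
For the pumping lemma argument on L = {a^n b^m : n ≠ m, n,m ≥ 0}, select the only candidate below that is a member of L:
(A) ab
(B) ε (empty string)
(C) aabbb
(C) aabbb

The pumping lemma is applied to a string s that lies in L, so first check membership of each option:
- (A) ab = a^1 b^1 has n = m = 1, so it is not in L ✗
- (B) ε = a^0 b^0 has n = m = 0, so it is not in L ✗
- (C) aabbb = a^2 b^3 with 2 ≠ 3, so it is in L ✓

Only (C) aabbb is in L, so it is the only candidate that could play the role of s.
(In a complete proof one picks s in terms of the pumping length p so that |s| ≥ p is guaranteed; a fixed string like aabbb illustrates the shape of such an s.)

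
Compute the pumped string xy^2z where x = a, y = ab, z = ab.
aababab

Given x = 'a', y = 'ab', z = 'ab' and i = 2:

xy^2z = x + y·y·...·y (2 times) + z
       = 'a' + 'ab'^2 + 'ab'
       = 'a' + 'abab' + 'ab'
       = 'aababab'

The pumped string is 'aababab' with length 7.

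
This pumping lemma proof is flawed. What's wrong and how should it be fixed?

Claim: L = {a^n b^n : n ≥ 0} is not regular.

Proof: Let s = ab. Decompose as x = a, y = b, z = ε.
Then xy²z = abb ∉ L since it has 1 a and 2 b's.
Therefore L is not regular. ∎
Error: The string s = ab might be shorter than the pumping length p.

Correction: Choose s = a^p b^p to ensure |s| ≥ p. Also, the decomposition is wrong: with |xy| ≤ p, y cannot include b's when s starts with p a's.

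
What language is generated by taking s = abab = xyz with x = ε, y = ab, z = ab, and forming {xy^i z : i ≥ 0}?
{xy^i z : i ≥ 0} = {(ab)^(i+1) : i ≥ 0} = {ab, abab, ababab, ...}

With x = ε, y = ab, z = ab: Pumping 'ab' gives strings of alternating a's and b's.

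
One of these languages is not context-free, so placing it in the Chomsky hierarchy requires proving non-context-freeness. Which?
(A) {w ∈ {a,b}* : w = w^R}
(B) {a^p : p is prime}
(B) {a^p : p is prime}

(B) {a^p : p is prime} requires the CFL pumping lemma.

- {w ∈ {a,b}* : w = w^R} is context-free (but not regular)
  • Can be shown non-regular with the regular pumping lemma
  • After pumping, the string is no longer symmetric

- {a^p : p is prime} is NOT context-free
  • Requires the CFL pumping lemma to prove
  • The CFL pumping lemma also fails because prime gaps are unbounded

The CFL pumping lemma is "stronger" in that it can prove non-membership
in the larger class of context-free languages.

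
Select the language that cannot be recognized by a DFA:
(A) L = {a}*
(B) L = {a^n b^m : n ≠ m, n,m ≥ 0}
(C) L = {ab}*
(B) {a^n b^m : n ≠ m, n,m ≥ 0}

(B) L = {a^n b^m : n ≠ m, n,m ≥ 0} is NOT regular.

The pumping lemma can be used to prove this:
After pumping a's, we can make n = m

The other languages are regular because they can be recognized by finite automata.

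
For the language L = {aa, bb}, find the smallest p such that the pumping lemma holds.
p = 3

For a finite language L, the pumping lemma holds vacuously if p > max|s| for s ∈ L.

The longest string in L = {aa, bb} has length 2.
If p = 3, then no string s ∈ L has |s| ≥ p, so the condition is vacuously true.

The minimum pumping length is p = 3.

Why no smaller p works: for any p ≤ 2, the longest string s ∈ L has |s| = 2 ≥ p, so it would
have to be pumpable; but pumping up (i = 2, 3, ...) produces ever longer strings, which cannot all lie in the
finite language L. So the pumping property fails for every p ≤ 2.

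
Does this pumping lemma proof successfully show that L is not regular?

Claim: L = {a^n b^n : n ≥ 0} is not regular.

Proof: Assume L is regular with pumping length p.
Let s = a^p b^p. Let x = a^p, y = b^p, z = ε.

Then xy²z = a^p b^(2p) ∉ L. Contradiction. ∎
The proof is INCORRECT.

Error: The decomposition violates |xy| ≤ p.
With x = a^p and y = b^p, we have |xy| = 2p > p.
The pumping lemma requires |xy| ≤ p, so y must be within the first p characters.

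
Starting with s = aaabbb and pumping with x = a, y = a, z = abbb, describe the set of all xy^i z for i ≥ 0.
{xy^i z : i ≥ 0} = {a^(2+i) b^3 : i ≥ 0} = {aabbb, aaabbb, aaaabbb, ...}

With x = a, y = a, z = abbb: Starting with aaabbb and pumping the second 'a', we get strings with 2+i a's followed by 3 b's for i = 0, 1, 2, ...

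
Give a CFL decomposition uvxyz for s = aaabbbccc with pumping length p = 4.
u='aa', v='a', x='bb', y='b', z='ccc'

For s = aaabbbccc with pumping length p = 4:

One valid decomposition:
- u = 'aa'
- v = 'a'
- x = 'bb'
- y = 'b'
- z = 'ccc'

Verification:
- uvxyz = 'aa' + 'a' + 'bb' + 'b' + 'ccc' = aaabbbccc ✓
- |vxy| = |'abbb'| = 4 ≤ 4 ✓
- |vy| = |'ab'| = 2 > 0 ✓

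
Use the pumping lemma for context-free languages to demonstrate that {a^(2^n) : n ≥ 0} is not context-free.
Assume for contradiction that L is context-free, and let p ≥ 1 be the pumping length given by the pumping lemma for CFLs.
Choose s = a^(2^p). Then s ∈ L and |s| = 2^p ≥ p.
By the CFL pumping lemma, s = uvxyz for some u, v, x, y, z with |vxy| ≤ p, |vy| ≥ 1, and uv^i xy^i z ∈ L for every i ≥ 0.
All symbols are a's, so only lengths matter: let k = |vy|, with 1 ≤ k ≤ |vxy| ≤ p < 2^p.

Take i = 2: |uv²xy²z| = 2^p + k, and 2^p < 2^p + k < 2^p + 2^p = 2^(p+1).
So the length lies strictly between consecutive powers of two and is not a power of 2; uv²xy²z ∉ L.

This contradicts the CFL pumping lemma, which requires uv^i xy^i z ∈ L for all i ≥ 0.
Hence L = {a^(2^n) : n ≥ 0} is not context-free. ∎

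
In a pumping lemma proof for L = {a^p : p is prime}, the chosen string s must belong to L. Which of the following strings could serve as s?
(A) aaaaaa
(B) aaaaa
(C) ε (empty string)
(B) aaaaa

The pumping lemma is applied to a string s that lies in L, so first check membership of each option:
- (A) aaaaaa has length 6 = 2 × 3, which is not prime, so it is not in L ✗
- (B) aaaaa has length 5, which is prime, so it is in L ✓
- (C) ε has length 0, which is not prime, so it is not in L ✗

Only (B) aaaaa is in L, so it is the only candidate that could play the role of s.
(In a complete proof one picks s in terms of the pumping length p so that |s| ≥ p is guaranteed; a fixed string like aaaaa illustrates the shape of such an s.)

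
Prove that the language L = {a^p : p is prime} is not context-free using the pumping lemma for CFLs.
Assume for contradiction that L is context-free, and let p ≥ 1 be the pumping length given by the pumping lemma for CFLs.
Choose a prime q with q ≥ p and let s = a^q. Then s ∈ L and |s| = q ≥ p.
By the CFL pumping lemma, s = uvxyz for some u, v, x, y, z with |vxy| ≤ p, |vy| ≥ 1, and uv^i xy^i z ∈ L for every i ≥ 0.
All symbols are a's, so only lengths matter: let k = |vy|, with 1 ≤ k ≤ p. Then |uv^i xy^i z| = q + (i − 1)k.

Take i = q + 1: the length is q + qk = q(k + 1).
Both factors satisfy q ≥ 2 and k + 1 ≥ 2, so q(k + 1) is composite and uv^(q+1) xy^(q+1) z ∉ L.

This contradicts the CFL pumping lemma, which requires uv^i xy^i z ∈ L for all i ≥ 0.
Hence L = {a^p : p is prime} is not context-free. ∎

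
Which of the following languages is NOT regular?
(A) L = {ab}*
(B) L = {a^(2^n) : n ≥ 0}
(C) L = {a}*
(B) {a^(2^n) : n ≥ 0}

(B) L = {a^(2^n) : n ≥ 0} is NOT regular.

The pumping lemma can be used to prove this:
After pumping, length is no longer a power of 2

The other languages are regular because they can be recognized by finite automata.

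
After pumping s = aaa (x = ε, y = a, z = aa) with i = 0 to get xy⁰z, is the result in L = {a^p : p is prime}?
Yes

xy⁰z = ε · ε · aa = aa.
aa has length 2, which is prime, so it is in L.
(A single pumped string landing in L is not a contradiction by itself; a non-regularity proof needs some i for which xy^i z ∉ L, for every admissible decomposition.)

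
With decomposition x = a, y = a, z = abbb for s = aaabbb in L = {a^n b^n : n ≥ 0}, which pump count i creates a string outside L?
i = 3

xy³z = a · aaa · abbb = aaaaabbb; aaaaabbb has 5 a's and 3 b's; 5 ≠ 3, so it is not in L.
(Other choices also work, e.g. i = 0, 2; only i = 1 is guaranteed to stay in L since xy¹z = s.)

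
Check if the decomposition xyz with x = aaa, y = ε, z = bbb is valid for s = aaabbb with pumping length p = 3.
Violated: |y| > 0

The decomposition x = aaa, y = ε, z = bbb for s = aaabbb with p = 3
violates the constraint: |y| > 0

|y| = 0, but the pumping lemma requires |y| > 0 (y must be non-empty).

Pumping lemma constraints:
1. xyz = s (decomposition is valid)
2. |xy| ≤ p
3. |y| > 0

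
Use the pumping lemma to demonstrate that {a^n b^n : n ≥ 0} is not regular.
Assume for contradiction that L is regular, and let p ≥ 1 be the pumping length given by the pumping lemma.
Choose s = a^p b^p. Then s ∈ L and |s| = 2p ≥ p.
By the pumping lemma, s = xyz for some x, y, z with |xy| ≤ p, |y| ≥ 1, and xy^i z ∈ L for every i ≥ 0.
Since |xy| ≤ p and the first p symbols of s are all a's, we must have y = a^k for some k with 1 ≤ k ≤ p.

Take i = 3: xy³z = a^(p + 2k) b^p.
This string has p + 2k a's but p b's, and p + 2k > p because k ≥ 1. So xy³z ∉ L.

This contradicts the pumping lemma, which requires xy^i z ∈ L for all i ≥ 0.
Hence L = {a^n b^n : n ≥ 0} is not regular. ∎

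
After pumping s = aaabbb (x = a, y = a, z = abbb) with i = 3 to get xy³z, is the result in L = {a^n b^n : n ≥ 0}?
No

xy³z = a · aaa · abbb = aaaaabbb.
aaaaabbb has 5 a's and 3 b's; 5 ≠ 3, so it is not in L.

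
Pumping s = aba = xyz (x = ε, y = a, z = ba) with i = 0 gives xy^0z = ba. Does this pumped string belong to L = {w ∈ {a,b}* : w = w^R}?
No

xy⁰z = ε · ε · ba = ba.
ba reversed is ab ≠ ba, so it is not a palindrome and is not in L.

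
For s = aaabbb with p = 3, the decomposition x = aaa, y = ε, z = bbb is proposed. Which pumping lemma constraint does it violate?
Violated: |y| > 0

The decomposition x = aaa, y = ε, z = bbb for s = aaabbb with p = 3
violates the constraint: |y| > 0

|y| = 0, but the pumping lemma requires |y| > 0 (y must be non-empty).

Pumping lemma constraints:
1. xyz = s (decomposition is valid)
2. |xy| ≤ p
3. |y| > 0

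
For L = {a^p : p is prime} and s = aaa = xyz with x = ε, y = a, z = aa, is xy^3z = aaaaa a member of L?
Yes

xy³z = ε · aaa · aa = aaaaa.
aaaaa has length 5, which is prime, so it is in L.
(A single pumped string landing in L is not a contradiction by itself; a non-regularity proof needs some i for which xy^i z ∉ L, for every admissible decomposition.)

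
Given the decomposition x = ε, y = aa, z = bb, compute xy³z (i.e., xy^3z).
aaaaaabb

Given x = '', y = 'aa', z = 'bb' and i = 3:

xy^3z = x + y·y·...·y (3 times) + z
       = '' + 'aa'^3 + 'bb'
       = '' + 'aaaaaa' + 'bb'
       = 'aaaaaabb'

The pumped string is 'aaaaaabb' with length 8.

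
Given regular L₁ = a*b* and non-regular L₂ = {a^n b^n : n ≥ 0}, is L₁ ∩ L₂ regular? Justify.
No — L₁ ∩ L₂ is not regular.

Every string a^n b^n already lies in a*b*, so L₁ ∩ L₂ = {a^n b^n : n ≥ 0} = L₂ itself, which is the standard non-regular language (pump s = a^p b^p).

Note that the bare facts "L₁ regular, L₂ non-regular" do not settle the question by themselves: the closure of regular languages under ∪, ∩, complement and difference applies only when BOTH operands are regular. With a non-regular operand the result can come out regular or non-regular depending on the specific languages, so one has to work out L₁ ∩ L₂ for this particular pair, as above.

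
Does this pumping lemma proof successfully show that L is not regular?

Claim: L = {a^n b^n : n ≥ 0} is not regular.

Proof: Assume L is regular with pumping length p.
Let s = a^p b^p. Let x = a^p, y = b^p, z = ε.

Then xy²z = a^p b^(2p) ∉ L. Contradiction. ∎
The proof is INCORRECT.

Error: The decomposition violates |xy| ≤ p.
With x = a^p and y = b^p, we have |xy| = 2p > p.
The pumping lemma requires |xy| ≤ p, so y must be within the first p characters.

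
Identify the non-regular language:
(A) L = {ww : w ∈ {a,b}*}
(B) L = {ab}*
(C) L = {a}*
(A) {ww : w ∈ {a,b}*}

(A) L = {ww : w ∈ {a,b}*} is NOT regular.

The pumping lemma can be used to prove this:
After pumping, the two halves no longer match

The other languages are regular because they can be recognized by finite automata.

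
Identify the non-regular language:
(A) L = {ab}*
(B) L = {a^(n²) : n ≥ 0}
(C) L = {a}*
(B) {a^(n²) : n ≥ 0}

(B) L = {a^(n²) : n ≥ 0} is NOT regular.

The pumping lemma can be used to prove this:
After pumping, length is no longer a perfect square

The other languages are regular because they can be recognized by finite automata.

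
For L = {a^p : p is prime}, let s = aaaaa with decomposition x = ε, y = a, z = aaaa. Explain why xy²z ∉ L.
xy²z = aaaaaa ∉ L

Pumping with i = 2 replaces y = a by y² = aa:
- Original: s = xyz = aaaaa; aaaaa has length 5, which is prime, so it is in L
- Pumped: xy²z = ε · aa · aaaa = aaaaaa
- aaaaaa has length 6 = 2 × 3, which is not prime, so it is not in L

The pumping lemma would require xy²z ∈ L, so this decomposition yields a contradiction.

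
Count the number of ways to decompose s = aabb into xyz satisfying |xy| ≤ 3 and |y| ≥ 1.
6

For s = 'aabb' with pumping length p = 3:

Constraints: |xy| ≤ 3, |y| > 0

Valid decompositions (|xy| ≤ p, |y| ≥ 1):
  • x='', y='a', z='abb'
  • x='a', y='a', z='bb'
  • x='', y='aa', z='bb'
  • x='aa', y='b', z='b'
  • x='a', y='ab', z='b'
  • x='', y='aab', z='b'

Total count: 6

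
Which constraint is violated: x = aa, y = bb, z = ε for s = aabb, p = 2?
Violated: |xy| ≤ p

The decomposition x = aa, y = bb, z = ε for s = aabb with p = 2
violates the constraint: |xy| ≤ p

|xy| = |aabb| = 4 > 2 = p. The decomposition puts too many characters in xy.

Pumping lemma constraints:
1. xyz = s (decomposition is valid)
2. |xy| ≤ p
3. |y| > 0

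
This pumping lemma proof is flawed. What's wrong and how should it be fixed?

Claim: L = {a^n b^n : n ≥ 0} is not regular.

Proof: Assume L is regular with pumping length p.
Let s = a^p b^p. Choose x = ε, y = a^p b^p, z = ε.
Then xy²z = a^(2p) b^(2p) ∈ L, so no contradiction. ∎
Error: The decomposition violates |xy| ≤ p. With y = a^p b^p, |xy| = |y| = 2p > p. (The proof also miscomputes xy²z, which would be a^p b^p a^p b^p rather than a^(2p) b^(2p), and it wrongly treats one harmless decomposition as settling the matter — the prover does not get to choose the decomposition.)

Correction: The pumping lemma requires |xy| ≤ p, and the argument must handle every decomposition satisfying |xy| ≤ p, |y| ≥ 1. Since s starts with p a's, any such y consists only of a's, say y = a^k with k ≥ 1. Then xy²z = a^(p+k) b^p has unequal numbers of a's and b's, so xy²z ∉ L — the required contradiction.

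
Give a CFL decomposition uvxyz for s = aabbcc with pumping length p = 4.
u='a', v='a', x='bb', y='c', z='c'

For s = aabbcc with pumping length p = 4:

One valid decomposition:
- u = 'a'
- v = 'a'
- x = 'bb'
- y = 'c'
- z = 'c'

Verification:
- uvxyz = 'a' + 'a' + 'bb' + 'c' + 'c' = aabbcc ✓
- |vxy| = |'abbc'| = 4 ≤ 4 ✓
- |vy| = |'ac'| = 2 > 0 ✓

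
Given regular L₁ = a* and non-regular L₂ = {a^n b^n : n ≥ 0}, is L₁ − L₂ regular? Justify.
Yes — L₁ − L₂ is regular.

The only string of a* that lies in {a^n b^n} is ε, so L₁ − L₂ = a* − {ε} = a⁺ = aa*, which is regular.

Note that the bare facts "L₁ regular, L₂ non-regular" do not settle the question by themselves: the closure of regular languages under ∪, ∩, complement and difference applies only when BOTH operands are regular. With a non-regular operand the result can come out regular or non-regular depending on the specific languages, so one has to work out L₁ − L₂ for this particular pair, as above.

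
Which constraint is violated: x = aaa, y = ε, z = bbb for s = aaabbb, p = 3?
Violated: |y| > 0

The decomposition x = aaa, y = ε, z = bbb for s = aaabbb with p = 3
violates the constraint: |y| > 0

|y| = 0, but the pumping lemma requires |y| > 0 (y must be non-empty).

Pumping lemma constraints:
1. xyz = s (decomposition is valid)
2. |xy| ≤ p
3. |y| > 0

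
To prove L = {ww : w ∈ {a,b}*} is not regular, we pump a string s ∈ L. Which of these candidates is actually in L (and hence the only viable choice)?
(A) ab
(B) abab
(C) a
(B) abab

The pumping lemma is applied to a string s that lies in L, so first check membership of each option:
- (A) ab has length 2; its halves are a and b, which differ, so it is not in L ✗
- (B) abab splits into halves ab · ab, which are equal, so it is in L (w = ab) ✓
- (C) a has odd length 1, so it cannot be written as ww and is not in L ✗

Only (B) abab is in L, so it is the only candidate that could play the role of s.
(In a complete proof one picks s in terms of the pumping length p so that |s| ≥ p is guaranteed; a fixed string like abab illustrates the shape of such an s.)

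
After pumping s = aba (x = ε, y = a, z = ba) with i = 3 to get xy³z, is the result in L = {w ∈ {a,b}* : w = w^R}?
No

xy³z = ε · aaa · ba = aaaba.
aaaba reversed is abaaa ≠ aaaba, so it is not a palindrome and is not in L.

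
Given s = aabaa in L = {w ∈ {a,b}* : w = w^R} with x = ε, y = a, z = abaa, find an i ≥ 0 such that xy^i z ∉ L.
i = 2

xy²z = ε · aa · abaa = aaabaa; aaabaa reversed is aabaaa ≠ aaabaa, so it is not a palindrome and is not in L.
(Other choices also work, e.g. i = 0, 3; only i = 1 is guaranteed to stay in L since xy¹z = s.)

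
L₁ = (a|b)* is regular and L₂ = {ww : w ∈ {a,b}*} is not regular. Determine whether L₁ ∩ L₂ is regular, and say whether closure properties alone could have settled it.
No — L₁ ∩ L₂ is not regular.

(a|b)* is all strings over {a,b}, so L₁ ∩ L₂ = {ww : w ∈ {a,b}*} = L₂ itself, which is not regular (pump s = a^p b a^p b).

Note that the bare facts "L₁ regular, L₂ non-regular" do not settle the question by themselves: the closure of regular languages under ∪, ∩, complement and difference applies only when BOTH operands are regular. With a non-regular operand the result can come out regular or non-regular depending on the specific languages, so one has to work out L₁ ∩ L₂ for this particular pair, as above.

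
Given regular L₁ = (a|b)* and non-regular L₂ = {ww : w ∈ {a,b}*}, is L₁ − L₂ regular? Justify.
No — L₁ − L₂ is not regular.

L₁ − L₂ is the complement of {ww} within {a,b}*. If it were regular, its complement {ww} would be regular as well (regular languages are closed under complement) — contradiction. So L₁ − L₂ is not regular.

Note that the bare facts "L₁ regular, L₂ non-regular" do not settle the question by themselves: the closure of regular languages under ∪, ∩, complement and difference applies only when BOTH operands are regular. With a non-regular operand the result can come out regular or non-regular depending on the specific languages, so one has to work out L₁ − L₂ for this particular pair, as above.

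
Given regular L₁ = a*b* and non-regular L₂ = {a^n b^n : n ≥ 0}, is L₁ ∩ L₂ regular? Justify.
No — L₁ ∩ L₂ is not regular.

Every string a^n b^n already lies in a*b*, so L₁ ∩ L₂ = {a^n b^n : n ≥ 0} = L₂ itself, which is the standard non-regular language (pump s = a^p b^p).

Note that the bare facts "L₁ regular, L₂ non-regular" do not settle the question by themselves: the closure of regular languages under ∪, ∩, complement and difference applies only when BOTH operands are regular. With a non-regular operand the result can come out regular or non-regular depending on the specific languages, so one has to work out L₁ ∩ L₂ for this particular pair, as above.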